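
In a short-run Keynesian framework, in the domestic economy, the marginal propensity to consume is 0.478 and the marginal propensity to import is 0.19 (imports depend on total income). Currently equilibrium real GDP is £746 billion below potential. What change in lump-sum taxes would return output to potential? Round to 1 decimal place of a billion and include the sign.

−£1,111.2 billion

Spending multiplier = 1/(1 − c + m) = 1/(1 − 0.478 + 0.19) = 1/0.712 ≈ 1.404.
Tax multiplier = −c·k = −0.478/0.712 ≈ −0.671. Need ΔY = +£746 billion, so ΔT = ΔY/(−c·k) = −(+£746 billion) × 0.712 / 0.478 ≈ −£1,111.2 billion.
The government should cut lump-sum taxes by £1,111.2 billion.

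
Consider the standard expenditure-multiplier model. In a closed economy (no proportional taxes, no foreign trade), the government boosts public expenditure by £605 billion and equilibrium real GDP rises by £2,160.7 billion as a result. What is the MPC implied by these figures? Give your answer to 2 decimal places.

0.72

Implied spending multiplier k = ΔY/ΔG = 2,160.7/605 ≈ 3.5714.
Since k = 1/(1 − MPC), MPC = 1 − 1/k = 1 − ΔG/ΔY = 1 − 605/2,160.7 ≈ 0.72.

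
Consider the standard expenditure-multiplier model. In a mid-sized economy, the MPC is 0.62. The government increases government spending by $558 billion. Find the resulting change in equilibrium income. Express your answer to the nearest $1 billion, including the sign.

Spending multiplier = 1/(1 − MPC) = 1/(1 − 0.62) = 1/0.38 ≈ 2.632.
ΔY = k × ΔG = (+$558 billion) / 0.38 ≈ +$1,468 billion.

+$1,468 billion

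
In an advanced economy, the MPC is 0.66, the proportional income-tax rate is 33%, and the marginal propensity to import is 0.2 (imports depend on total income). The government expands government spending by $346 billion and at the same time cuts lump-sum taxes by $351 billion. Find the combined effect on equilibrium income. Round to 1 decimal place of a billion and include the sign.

+$762.3 billion

Expenditure multiplier = 1/(1 − c(1−t) + m) = 1/(1 − 0.66×0.67 + 0.2) = 1/0.7578 ≈ 1.32.
ΔG contributes k·ΔG = (+$346 billion) / 0.7578 ≈ +$456.6 billion.
ΔT of −$351 billion changes first-round spending by −c·ΔT = +$231.66 billion, contributing k·(−c·ΔT) = (+$231.66 billion) / 0.7578 ≈ +$305.7 billion.
Net ΔY = k(ΔG − c·ΔT) = (+$577.66 billion) / 0.7578 ≈ +$762.3 billion.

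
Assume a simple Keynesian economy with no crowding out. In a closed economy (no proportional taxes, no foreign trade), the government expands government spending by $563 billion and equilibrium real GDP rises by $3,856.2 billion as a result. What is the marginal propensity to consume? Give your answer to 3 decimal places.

0.854

Implied spending multiplier k = ΔY/ΔG = 3,856.2/563 ≈ 6.8494.
Since k = 1/(1 − MPC), MPC = 1 − 1/k = 1 − ΔG/ΔY = 1 − 563/3,856.2 ≈ 0.854.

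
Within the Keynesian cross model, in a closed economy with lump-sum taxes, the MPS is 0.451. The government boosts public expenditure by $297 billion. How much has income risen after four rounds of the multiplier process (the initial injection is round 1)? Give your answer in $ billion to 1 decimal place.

MPC = 1 − MPS = 1 − 0.451 = 0.549.
Round 1 adds ΔG = $297 billion; each later round is MPC = 0.549 times the previous.
After 4 rounds: 297 + 163.053 + 89.516097 + 49.144337253 = ΔG·(1 − c^4)/(1 − c) = 297 × (1 − 0.090842562801)/0.451 ≈ $598.7 billion.

$598.7 billion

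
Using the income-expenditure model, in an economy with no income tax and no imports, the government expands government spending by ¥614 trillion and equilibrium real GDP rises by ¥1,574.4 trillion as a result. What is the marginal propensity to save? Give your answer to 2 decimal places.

Implied spending multiplier k = ΔY/ΔG = 1,574.4/614 ≈ 2.5642.
Since k = 1/(1 − MPC), MPC = 1 − 1/k = 1 − ΔG/ΔY = 1 − 614/1,574.4 ≈ 0.61.
MPS = 1 − MPC = 0.39.

0.39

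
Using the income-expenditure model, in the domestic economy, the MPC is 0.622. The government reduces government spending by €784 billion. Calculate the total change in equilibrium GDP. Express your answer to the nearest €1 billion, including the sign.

−€2,074 billion

Spending multiplier = 1/(1 − MPC) = 1/(1 − 0.622) = 1/0.378 ≈ 2.646.
ΔY = k × ΔG = (−€784 billion) / 0.378 ≈ −€2,074 billion.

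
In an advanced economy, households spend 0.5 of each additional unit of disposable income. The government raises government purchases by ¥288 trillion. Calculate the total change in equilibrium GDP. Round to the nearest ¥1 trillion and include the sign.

+¥576 trillion

Government-spending multiplier = 1/(1 − MPC) = 1/(1 − 0.5) = 1/0.5 = 2.
ΔY = k × ΔG = (+¥288 trillion) / 0.5 = +¥576 trillion.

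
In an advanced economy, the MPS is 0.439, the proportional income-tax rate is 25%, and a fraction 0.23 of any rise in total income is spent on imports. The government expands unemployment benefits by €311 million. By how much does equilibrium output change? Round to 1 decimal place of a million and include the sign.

+€215.6 million

MPC = 1 − MPS = 1 − 0.439 = 0.561.
The transfer change shifts disposable income by +€311 million, so first-round consumption changes by c·ΔTR = 0.561 × (+€311 million) = +€174.471 million.
Expenditure multiplier = 1/(1 − c(1−t) + m) = 1/(1 − 0.561×0.75 + 0.23) = 1/0.80925 ≈ 1.236.
The transfer multiplier is c × k ≈ 0.693, so ΔY = k × (c·ΔTR) = (+€174.471 million) / 0.80925 ≈ +€215.6 million.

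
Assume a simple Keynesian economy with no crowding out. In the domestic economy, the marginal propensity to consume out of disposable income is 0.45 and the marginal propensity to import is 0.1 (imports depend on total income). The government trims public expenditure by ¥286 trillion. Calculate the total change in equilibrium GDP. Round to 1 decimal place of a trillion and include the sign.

−¥440.0 trillion

Government-spending multiplier = 1/(1 − c + m) = 1/(1 − 0.45 + 0.1) = 1/0.65 ≈ 1.538.
ΔY = k × ΔG = (−¥286 trillion) / 0.65 = −¥440 trillion.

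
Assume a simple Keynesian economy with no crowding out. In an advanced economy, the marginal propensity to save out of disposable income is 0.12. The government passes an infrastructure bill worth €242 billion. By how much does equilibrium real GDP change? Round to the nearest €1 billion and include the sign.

MPC = 1 − MPS = 1 − 0.12 = 0.88.
Expenditure multiplier = 1/(1 − MPC) = 1/(1 − 0.88) = 1/0.12 ≈ 8.333.
ΔY = k × ΔG = (+€242 billion) / 0.12 ≈ +€2,017 billion.

+€2,017 billion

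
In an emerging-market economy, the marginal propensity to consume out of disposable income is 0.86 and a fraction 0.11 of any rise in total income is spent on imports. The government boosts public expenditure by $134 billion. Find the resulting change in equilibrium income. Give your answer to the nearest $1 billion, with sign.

+$536 billion

Expenditure multiplier = 1/(1 − c + m) = 1/(1 − 0.86 + 0.11) = 1/0.25 = 4.
ΔY = k × ΔG = (+$134 billion) / 0.25 = +$536 billion.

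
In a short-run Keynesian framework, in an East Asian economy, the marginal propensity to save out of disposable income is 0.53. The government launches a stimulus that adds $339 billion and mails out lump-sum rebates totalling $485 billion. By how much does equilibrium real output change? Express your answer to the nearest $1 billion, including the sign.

MPC = 1 − MPS = 1 − 0.53 = 0.47.
Expenditure multiplier = 1/(1 − MPC) = 1/(1 − 0.47) = 1/0.53 ≈ 1.887.
ΔG contributes k·ΔG = (+$339 billion) / 0.53 ≈ +$639.6 billion.
ΔT of −$485 billion changes first-round spending by −c·ΔT = +$227.95 billion, contributing k·(−c·ΔT) = (+$227.95 billion) / 0.53 ≈ +$430.1 billion.
Net ΔY = k(ΔG − c·ΔT) = (+$566.95 billion) / 0.53 ≈ +$1,070 billion.

+$1,070 billion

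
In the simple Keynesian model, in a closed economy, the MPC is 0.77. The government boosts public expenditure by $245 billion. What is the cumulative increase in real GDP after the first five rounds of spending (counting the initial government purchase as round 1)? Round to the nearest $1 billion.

$777 billion

Round 1 adds ΔG = $245 billion; each later round is MPC = 0.77 times the previous.
After 5 rounds: 245 + 188.65 + 145.2605 + 111.850585 + 86.12495045 = ΔG·(1 − c^5)/(1 − c) = 245 × (1 − 0.2706784157)/0.23 ≈ $777 billion.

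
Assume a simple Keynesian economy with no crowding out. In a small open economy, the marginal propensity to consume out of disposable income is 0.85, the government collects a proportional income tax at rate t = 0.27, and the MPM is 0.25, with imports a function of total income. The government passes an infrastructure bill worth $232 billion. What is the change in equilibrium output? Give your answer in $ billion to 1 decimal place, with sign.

+$368.5 billion

Spending multiplier = 1/(1 − c(1−t) + m) = 1/(1 − 0.85×0.73 + 0.25) = 1/0.6295 ≈ 1.589.
ΔY = k × ΔG = (+$232 billion) / 0.6295 ≈ +$368.5 billion.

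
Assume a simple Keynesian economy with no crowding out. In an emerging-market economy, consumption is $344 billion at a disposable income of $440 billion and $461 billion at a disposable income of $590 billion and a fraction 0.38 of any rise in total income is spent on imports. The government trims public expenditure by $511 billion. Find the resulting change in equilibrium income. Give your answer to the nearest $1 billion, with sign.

MPC = ΔC/ΔYd = (461 − 344)/(590 − 440) = 117/150 = 0.78.
Expenditure multiplier = 1/(1 − c + m) = 1/(1 − 0.78 + 0.38) = 1/0.6 ≈ 1.667.
ΔY = k × ΔG = (−$511 billion) / 0.6 ≈ −$852 billion.

−$852 billion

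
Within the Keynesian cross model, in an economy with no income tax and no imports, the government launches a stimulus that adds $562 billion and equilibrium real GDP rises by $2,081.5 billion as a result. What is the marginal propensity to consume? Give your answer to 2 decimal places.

Implied spending multiplier k = ΔY/ΔG = 2,081.5/562 ≈ 3.7037.
Since k = 1/(1 − MPC), MPC = 1 − 1/k = 1 − ΔG/ΔY = 1 − 562/2,081.5 ≈ 0.73.

0.73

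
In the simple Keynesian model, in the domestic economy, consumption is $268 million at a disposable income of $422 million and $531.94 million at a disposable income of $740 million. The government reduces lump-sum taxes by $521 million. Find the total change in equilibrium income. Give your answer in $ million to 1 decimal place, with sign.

MPC = ΔC/ΔYd = (531.94 − 268)/(740 − 422) = 263.94/318 = 0.83.
A lump-sum tax change of −$521 million shifts disposable income by +$521 million; first-round consumption changes by −c × ΔT = −0.83 × (−$521 million) = +$432.43 million.
Expenditure multiplier = 1/(1 − MPC) = 1/(1 − 0.83) = 1/0.17 ≈ 5.882.
The tax multiplier is −c × k ≈ −4.882, so ΔY = k × (−c·ΔT) = (+$432.43 million) / 0.17 ≈ +$2,543.7 million.

+$2,543.7 million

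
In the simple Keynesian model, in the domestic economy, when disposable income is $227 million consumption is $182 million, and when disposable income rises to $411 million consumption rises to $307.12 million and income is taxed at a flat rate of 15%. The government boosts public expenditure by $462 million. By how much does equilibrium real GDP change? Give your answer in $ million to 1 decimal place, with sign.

MPC = ΔC/ΔYd = (307.12 − 182)/(411 − 227) = 125.12/184 = 0.68.
Spending multiplier = 1/(1 − c(1−t)) = 1/(1 − 0.68×0.85) = 1/0.422 ≈ 2.37.
ΔY = k × ΔG = (+$462 million) / 0.422 ≈ +$1,094.8 million.

+$1,094.8 million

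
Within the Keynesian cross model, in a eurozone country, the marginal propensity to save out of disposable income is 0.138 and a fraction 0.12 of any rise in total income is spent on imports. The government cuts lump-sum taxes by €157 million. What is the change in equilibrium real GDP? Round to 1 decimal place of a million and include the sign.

+€524.6 million

MPC = 1 − MPS = 1 − 0.138 = 0.862.
A lump-sum tax change of −€157 million shifts disposable income by +€157 million; first-round consumption changes by −c × ΔT = −0.862 × (−€157 million) = +€135.334 million.
Expenditure multiplier = 1/(1 − c + m) = 1/(1 − 0.862 + 0.12) = 1/0.258 ≈ 3.876.
The tax multiplier is −c × k ≈ −3.341, so ΔY = k × (−c·ΔT) = (+€135.334 million) / 0.258 ≈ +€524.6 million.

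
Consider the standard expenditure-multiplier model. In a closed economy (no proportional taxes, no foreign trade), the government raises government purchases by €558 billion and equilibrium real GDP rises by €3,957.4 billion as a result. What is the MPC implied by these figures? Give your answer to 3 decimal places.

Implied spending multiplier k = ΔY/ΔG = 3,957.4/558 ≈ 7.0921.
Since k = 1/(1 − MPC), MPC = 1 − 1/k = 1 − ΔG/ΔY = 1 − 558/3,957.4 ≈ 0.859.

0.859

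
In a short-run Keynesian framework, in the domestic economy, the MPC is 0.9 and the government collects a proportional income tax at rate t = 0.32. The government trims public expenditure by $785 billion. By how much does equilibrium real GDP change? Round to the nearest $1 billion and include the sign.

−$2,023 billion

Spending multiplier = 1/(1 − c(1−t)) = 1/(1 − 0.9×0.68) = 1/0.388 ≈ 2.577.
ΔY = k × ΔG = (−$785 billion) / 0.388 ≈ −$2,023 billion.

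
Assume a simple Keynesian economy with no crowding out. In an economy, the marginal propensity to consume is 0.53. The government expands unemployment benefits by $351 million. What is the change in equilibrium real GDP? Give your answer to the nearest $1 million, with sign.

+$396 million

The transfer change shifts disposable income by +$351 million, so first-round consumption changes by c·ΔTR = 0.53 × (+$351 million) = +$186.03 million.
Expenditure multiplier = 1/(1 − MPC) = 1/(1 − 0.53) = 1/0.47 ≈ 2.128.
The transfer multiplier is c × k ≈ 1.128, so ΔY = k × (c·ΔTR) = (+$186.03 million) / 0.47 ≈ +$396 million.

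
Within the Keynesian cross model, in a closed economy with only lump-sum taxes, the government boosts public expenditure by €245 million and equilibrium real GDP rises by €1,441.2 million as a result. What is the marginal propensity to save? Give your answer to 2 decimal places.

Implied spending multiplier k = ΔY/ΔG = 1,441.2/245 ≈ 5.8824.
Since k = 1/(1 − MPC), MPC = 1 − 1/k = 1 − ΔG/ΔY = 1 − 245/1,441.2 ≈ 0.83.
MPS = 1 − MPC = 0.17.

0.17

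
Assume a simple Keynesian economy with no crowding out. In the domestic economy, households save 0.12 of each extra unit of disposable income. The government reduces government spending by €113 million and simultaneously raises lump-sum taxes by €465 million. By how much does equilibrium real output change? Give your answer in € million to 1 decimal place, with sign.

MPC = 1 − MPS = 1 − 0.12 = 0.88.
Expenditure multiplier = 1/(1 − MPC) = 1/(1 − 0.88) = 1/0.12 ≈ 8.333.
ΔG contributes k·ΔG = (−€113 million) / 0.12 ≈ −€941.7 million.
ΔT of +€465 million changes first-round spending by −c·ΔT = −€409.2 million, contributing k·(−c·ΔT) = (−€409.2 million) / 0.12 = −€3,410 million.
Net ΔY = k(ΔG − c·ΔT) = (−€522.2 million) / 0.12 ≈ −€4,351.7 million.

−€4,351.7 million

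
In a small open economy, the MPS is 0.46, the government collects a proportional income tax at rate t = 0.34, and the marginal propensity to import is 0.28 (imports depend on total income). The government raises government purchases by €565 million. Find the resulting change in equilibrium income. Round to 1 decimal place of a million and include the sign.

MPC = 1 − MPS = 1 − 0.46 = 0.54.
Government-spending multiplier = 1/(1 − c(1−t) + m) = 1/(1 − 0.54×0.66 + 0.28) = 1/0.9236 ≈ 1.083.
ΔY = k × ΔG = (+€565 million) / 0.9236 ≈ +€611.7 million.

+€611.7 million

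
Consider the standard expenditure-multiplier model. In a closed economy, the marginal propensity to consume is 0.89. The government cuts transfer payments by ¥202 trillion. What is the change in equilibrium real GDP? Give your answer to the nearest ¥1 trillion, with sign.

The transfer change shifts disposable income by −¥202 trillion, so first-round consumption changes by c·ΔTR = 0.89 × (−¥202 trillion) = −¥179.78 trillion.
Expenditure multiplier = 1/(1 − MPC) = 1/(1 − 0.89) = 1/0.11 ≈ 9.091.
The transfer multiplier is c × k ≈ 8.091, so ΔY = k × (c·ΔTR) = (−¥179.78 trillion) / 0.11 ≈ −¥1,634 trillion.

−¥1,634 trillion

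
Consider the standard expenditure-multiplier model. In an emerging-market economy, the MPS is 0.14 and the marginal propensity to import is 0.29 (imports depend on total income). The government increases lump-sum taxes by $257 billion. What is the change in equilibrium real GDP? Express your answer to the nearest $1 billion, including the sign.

MPC = 1 − MPS = 1 − 0.14 = 0.86.
A lump-sum tax change of +$257 billion shifts disposable income by −$257 billion; first-round consumption changes by −c × ΔT = −0.86 × (+$257 billion) = −$221.02 billion.
Expenditure multiplier = 1/(1 − c + m) = 1/(1 − 0.86 + 0.29) = 1/0.43 ≈ 2.326.
The tax multiplier is −c × k = −2, so ΔY = k × (−c·ΔT) = (−$221.02 billion) / 0.43 = −$514 billion.

−$514 billion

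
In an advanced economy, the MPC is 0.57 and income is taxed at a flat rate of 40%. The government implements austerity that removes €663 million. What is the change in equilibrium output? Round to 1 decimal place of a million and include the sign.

Spending multiplier = 1/(1 − c(1−t)) = 1/(1 − 0.57×0.6) = 1/0.658 ≈ 1.52.
ΔY = k × ΔG = (−€663 million) / 0.658 ≈ −€1,007.6 million.

−€1,007.6 million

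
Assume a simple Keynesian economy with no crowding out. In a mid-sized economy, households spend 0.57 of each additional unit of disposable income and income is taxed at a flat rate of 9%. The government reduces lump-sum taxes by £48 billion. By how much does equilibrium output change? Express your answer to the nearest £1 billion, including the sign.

A lump-sum tax change of −£48 billion shifts disposable income by +£48 billion; first-round consumption changes by −c × ΔT = −0.57 × (−£48 billion) = +£27.36 billion.
Expenditure multiplier = 1/(1 − c(1−t)) = 1/(1 − 0.57×0.91) = 1/0.4813 ≈ 2.078.
The tax multiplier is −c × k ≈ −1.184, so ΔY = k × (−c·ΔT) = (+£27.36 billion) / 0.4813 ≈ +£57 billion.

+£57 billion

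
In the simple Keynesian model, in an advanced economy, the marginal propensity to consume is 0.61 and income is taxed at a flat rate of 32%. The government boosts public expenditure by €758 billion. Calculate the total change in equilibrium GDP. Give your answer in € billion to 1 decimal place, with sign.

+€1,295.3 billion

Expenditure multiplier = 1/(1 − c(1−t)) = 1/(1 − 0.61×0.68) = 1/0.5852 ≈ 1.709.
ΔY = k × ΔG = (+€758 billion) / 0.5852 ≈ +€1,295.3 billion.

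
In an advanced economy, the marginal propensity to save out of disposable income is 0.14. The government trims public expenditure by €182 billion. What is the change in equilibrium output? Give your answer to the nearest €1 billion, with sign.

−€1,300 billion

MPC = 1 − MPS = 1 − 0.14 = 0.86.
Government-spending multiplier = 1/(1 − MPC) = 1/(1 − 0.86) = 1/0.14 ≈ 7.143.
ΔY = k × ΔG = (−€182 billion) / 0.14 = −€1,300 billion.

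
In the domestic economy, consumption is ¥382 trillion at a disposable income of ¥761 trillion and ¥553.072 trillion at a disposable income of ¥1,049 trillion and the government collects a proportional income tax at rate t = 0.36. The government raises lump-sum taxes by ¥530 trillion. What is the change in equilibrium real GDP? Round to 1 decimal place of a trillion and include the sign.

MPC = ΔC/ΔYd = (553.072 − 382)/(1,049 − 761) = 171.072/288 = 0.594.
A lump-sum tax change of +¥530 trillion shifts disposable income by −¥530 trillion; first-round consumption changes by −c × ΔT = −0.594 × (+¥530 trillion) = −¥314.82 trillion.
Expenditure multiplier = 1/(1 − c(1−t)) = 1/(1 − 0.594×0.64) = 1/0.61984 ≈ 1.613.
The tax multiplier is −c × k ≈ −0.958, so ΔY = k × (−c·ΔT) = (−¥314.82 trillion) / 0.61984 ≈ −¥507.9 trillion.

−¥507.9 trillion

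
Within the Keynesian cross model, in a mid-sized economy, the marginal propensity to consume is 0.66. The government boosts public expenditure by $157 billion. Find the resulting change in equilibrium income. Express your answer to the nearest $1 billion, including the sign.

Spending multiplier = 1/(1 − MPC) = 1/(1 − 0.66) = 1/0.34 ≈ 2.941.
ΔY = k × ΔG = (+$157 billion) / 0.34 ≈ +$462 billion.

+$462 billion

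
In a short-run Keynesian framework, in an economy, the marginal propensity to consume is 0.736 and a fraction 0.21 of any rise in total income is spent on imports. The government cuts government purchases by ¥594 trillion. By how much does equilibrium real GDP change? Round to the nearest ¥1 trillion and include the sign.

Spending multiplier = 1/(1 − c + m) = 1/(1 − 0.736 + 0.21) = 1/0.474 ≈ 2.11.
ΔY = k × ΔG = (−¥594 trillion) / 0.474 ≈ −¥1,253 trillion.

−¥1,253 trillion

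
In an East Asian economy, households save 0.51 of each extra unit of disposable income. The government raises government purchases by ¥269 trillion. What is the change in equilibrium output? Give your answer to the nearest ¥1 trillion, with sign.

+¥527 trillion

MPC = 1 − MPS = 1 − 0.51 = 0.49.
Government-spending multiplier = 1/(1 − MPC) = 1/(1 − 0.49) = 1/0.51 ≈ 1.961.
ΔY = k × ΔG = (+¥269 trillion) / 0.51 ≈ +¥527 trillion.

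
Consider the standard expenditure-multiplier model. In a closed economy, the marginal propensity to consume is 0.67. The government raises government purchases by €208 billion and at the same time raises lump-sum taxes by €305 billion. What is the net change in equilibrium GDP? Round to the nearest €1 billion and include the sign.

+€11 billion

Expenditure multiplier = 1/(1 − MPC) = 1/(1 − 0.67) = 1/0.33 ≈ 3.03.
ΔG contributes k·ΔG = (+€208 billion) / 0.33 ≈ +€630.3 billion.
ΔT of +€305 billion changes first-round spending by −c·ΔT = −€204.35 billion, contributing k·(−c·ΔT) = (−€204.35 billion) / 0.33 ≈ −€619.2 billion.
Net ΔY = k(ΔG − c·ΔT) = (+€3.65 billion) / 0.33 ≈ +€11 billion.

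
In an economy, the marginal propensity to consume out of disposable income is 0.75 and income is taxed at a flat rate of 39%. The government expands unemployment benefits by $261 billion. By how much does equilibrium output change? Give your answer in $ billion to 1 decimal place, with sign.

The transfer change shifts disposable income by +$261 billion, so first-round consumption changes by c·ΔTR = 0.75 × (+$261 billion) = +$195.75 billion.
Expenditure multiplier = 1/(1 − c(1−t)) = 1/(1 − 0.75×0.61) = 1/0.5425 ≈ 1.843.
The transfer multiplier is c × k ≈ 1.382, so ΔY = k × (c·ΔTR) = (+$195.75 billion) / 0.5425 ≈ +$360.8 billion.

+$360.8 billion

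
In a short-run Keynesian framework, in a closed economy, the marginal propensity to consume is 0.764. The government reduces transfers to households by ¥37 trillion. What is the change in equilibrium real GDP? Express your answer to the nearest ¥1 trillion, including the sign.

The transfer change shifts disposable income by −¥37 trillion, so first-round consumption changes by c·ΔTR = 0.764 × (−¥37 trillion) = −¥28.268 trillion.
Expenditure multiplier = 1/(1 − MPC) = 1/(1 − 0.764) = 1/0.236 ≈ 4.237.
The transfer multiplier is c × k ≈ 3.237, so ΔY = k × (c·ΔTR) = (−¥28.268 trillion) / 0.236 ≈ −¥120 trillion.

−¥120 trillion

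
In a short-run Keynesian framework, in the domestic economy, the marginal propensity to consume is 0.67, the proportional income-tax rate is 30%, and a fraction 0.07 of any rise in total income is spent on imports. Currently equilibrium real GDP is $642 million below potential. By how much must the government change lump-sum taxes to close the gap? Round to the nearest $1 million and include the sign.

Spending multiplier = 1/(1 − c(1−t) + m) = 1/(1 − 0.67×0.7 + 0.07) = 1/0.601 ≈ 1.664.
Tax multiplier = −c·k = −0.67/0.601 ≈ −1.115. Need ΔY = +$642 million, so ΔT = ΔY/(−c·k) = −(+$642 million) × 0.601 / 0.67 ≈ −$576 million.
The government should cut lump-sum taxes by $576 million.

−$576 million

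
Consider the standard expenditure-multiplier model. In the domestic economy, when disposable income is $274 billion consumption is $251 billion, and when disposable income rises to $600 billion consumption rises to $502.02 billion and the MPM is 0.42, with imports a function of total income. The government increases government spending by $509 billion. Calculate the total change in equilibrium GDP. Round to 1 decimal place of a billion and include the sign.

MPC = ΔC/ΔYd = (502.02 − 251)/(600 − 274) = 251.02/326 = 0.77.
Government-spending multiplier = 1/(1 − c + m) = 1/(1 − 0.77 + 0.42) = 1/0.65 ≈ 1.538.
ΔY = k × ΔG = (+$509 billion) / 0.65 ≈ +$783.1 billion.

+$783.1 billion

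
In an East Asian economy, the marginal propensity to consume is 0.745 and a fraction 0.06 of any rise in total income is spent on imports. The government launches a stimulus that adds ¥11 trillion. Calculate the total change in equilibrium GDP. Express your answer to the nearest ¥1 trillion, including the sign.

Government-spending multiplier = 1/(1 − c + m) = 1/(1 − 0.745 + 0.06) = 1/0.315 ≈ 3.175.
ΔY = k × ΔG = (+¥11 trillion) / 0.315 ≈ +¥35 trillion.

+¥35 trillion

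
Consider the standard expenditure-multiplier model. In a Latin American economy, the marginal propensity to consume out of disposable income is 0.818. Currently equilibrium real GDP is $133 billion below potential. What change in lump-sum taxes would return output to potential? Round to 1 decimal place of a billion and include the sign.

Spending multiplier = 1/(1 − MPC) = 1/(1 − 0.818) = 1/0.182 ≈ 5.495.
Tax multiplier = −c·k = −0.818/0.182 ≈ −4.495. Need ΔY = +$133 billion, so ΔT = ΔY/(−c·k) = −(+$133 billion) × 0.182 / 0.818 ≈ −$29.6 billion.
The government should cut lump-sum taxes by $29.6 billion.

−$29.6 billion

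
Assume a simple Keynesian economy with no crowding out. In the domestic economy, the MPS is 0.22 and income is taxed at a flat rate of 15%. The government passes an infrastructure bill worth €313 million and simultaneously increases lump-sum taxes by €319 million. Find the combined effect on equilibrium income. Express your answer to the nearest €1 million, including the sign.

MPC = 1 − MPS = 1 − 0.22 = 0.78.
Expenditure multiplier = 1/(1 − c(1−t)) = 1/(1 − 0.78×0.85) = 1/0.337 ≈ 2.967.
ΔG contributes k·ΔG = (+€313 million) / 0.337 ≈ +€928.8 million.
ΔT of +€319 million changes first-round spending by −c·ΔT = −€248.82 million, contributing k·(−c·ΔT) = (−€248.82 million) / 0.337 ≈ −€738.3 million.
Net ΔY = k(ΔG − c·ΔT) = (+€64.18 million) / 0.337 ≈ +€190 million.

+€190 million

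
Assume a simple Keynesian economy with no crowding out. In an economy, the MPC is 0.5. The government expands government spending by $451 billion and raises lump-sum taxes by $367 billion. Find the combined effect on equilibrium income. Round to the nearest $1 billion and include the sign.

+$535 billion

Expenditure multiplier = 1/(1 − MPC) = 1/(1 − 0.5) = 1/0.5 = 2.
ΔG contributes k·ΔG = (+$451 billion) / 0.5 = +$902 billion.
ΔT of +$367 billion changes first-round spending by −c·ΔT = −$183.5 billion, contributing k·(−c·ΔT) = (−$183.5 billion) / 0.5 = −$367 billion.
Net ΔY = k(ΔG − c·ΔT) = (+$267.5 billion) / 0.5 = +$535 billion.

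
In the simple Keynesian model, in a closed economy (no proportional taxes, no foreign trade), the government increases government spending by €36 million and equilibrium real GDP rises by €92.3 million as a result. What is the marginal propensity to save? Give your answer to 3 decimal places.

0.390

Implied spending multiplier k = ΔY/ΔG = 92.3/36 ≈ 2.5639.
Since k = 1/(1 − MPC), MPC = 1 − 1/k = 1 − ΔG/ΔY = 1 − 36/92.3 ≈ 0.610.
MPS = 1 − MPC = 0.390.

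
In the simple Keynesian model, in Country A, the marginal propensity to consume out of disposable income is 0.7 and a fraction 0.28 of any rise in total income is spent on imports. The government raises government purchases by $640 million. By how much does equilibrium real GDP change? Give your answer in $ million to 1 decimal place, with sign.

Expenditure multiplier = 1/(1 − c + m) = 1/(1 − 0.7 + 0.28) = 1/0.58 ≈ 1.724.
ΔY = k × ΔG = (+$640 million) / 0.58 ≈ +$1,103.4 million.

+$1,103.4 million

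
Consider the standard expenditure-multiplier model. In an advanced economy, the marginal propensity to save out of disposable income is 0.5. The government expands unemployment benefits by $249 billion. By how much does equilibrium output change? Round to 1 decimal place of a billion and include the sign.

+$249.0 billion

MPC = 1 − MPS = 1 − 0.5 = 0.5.
The transfer change shifts disposable income by +$249 billion, so first-round consumption changes by c·ΔTR = 0.5 × (+$249 billion) = +$124.5 billion.
Expenditure multiplier = 1/(1 − MPC) = 1/(1 − 0.5) = 1/0.5 = 2.
The transfer multiplier is c × k = 1, so ΔY = k × (c·ΔTR) = (+$124.5 billion) / 0.5 = +$249 billion.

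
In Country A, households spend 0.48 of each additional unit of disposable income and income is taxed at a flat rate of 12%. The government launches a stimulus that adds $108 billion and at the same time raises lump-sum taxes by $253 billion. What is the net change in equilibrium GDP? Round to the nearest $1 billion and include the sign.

Expenditure multiplier = 1/(1 − c(1−t)) = 1/(1 − 0.48×0.88) = 1/0.5776 ≈ 1.731.
ΔG contributes k·ΔG = (+$108 billion) / 0.5776 ≈ +$187 billion.
ΔT of +$253 billion changes first-round spending by −c·ΔT = −$121.44 billion, contributing k·(−c·ΔT) = (−$121.44 billion) / 0.5776 ≈ −$210.2 billion.
Net ΔY = k(ΔG − c·ΔT) = (−$13.44 billion) / 0.5776 ≈ −$23 billion.

−$23 billion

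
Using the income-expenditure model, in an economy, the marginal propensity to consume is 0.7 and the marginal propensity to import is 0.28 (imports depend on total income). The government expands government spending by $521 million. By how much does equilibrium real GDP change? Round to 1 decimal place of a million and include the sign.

Expenditure multiplier = 1/(1 − c + m) = 1/(1 − 0.7 + 0.28) = 1/0.58 ≈ 1.724.
ΔY = k × ΔG = (+$521 million) / 0.58 ≈ +$898.3 million.

+$898.3 million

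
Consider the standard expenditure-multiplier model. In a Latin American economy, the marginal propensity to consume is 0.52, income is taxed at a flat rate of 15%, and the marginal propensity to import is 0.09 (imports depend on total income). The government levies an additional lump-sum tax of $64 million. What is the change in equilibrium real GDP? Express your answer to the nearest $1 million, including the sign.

−$51 million

A lump-sum tax change of +$64 million shifts disposable income by −$64 million; first-round consumption changes by −c × ΔT = −0.52 × (+$64 million) = −$33.28 million.
Expenditure multiplier = 1/(1 − c(1−t) + m) = 1/(1 − 0.52×0.85 + 0.09) = 1/0.648 ≈ 1.543.
The tax multiplier is −c × k ≈ −0.802, so ΔY = k × (−c·ΔT) = (−$33.28 million) / 0.648 ≈ −$51 million.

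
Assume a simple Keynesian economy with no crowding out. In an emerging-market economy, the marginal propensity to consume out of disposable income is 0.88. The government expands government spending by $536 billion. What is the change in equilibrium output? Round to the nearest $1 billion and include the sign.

+$4,467 billion

Expenditure multiplier = 1/(1 − MPC) = 1/(1 − 0.88) = 1/0.12 ≈ 8.333.
ΔY = k × ΔG = (+$536 billion) / 0.12 ≈ +$4,467 billion.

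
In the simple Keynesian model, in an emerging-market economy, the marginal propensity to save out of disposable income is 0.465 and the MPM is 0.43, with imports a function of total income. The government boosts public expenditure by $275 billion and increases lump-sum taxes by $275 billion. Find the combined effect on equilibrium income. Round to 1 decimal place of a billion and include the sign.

+$142.9 billion

MPC = 1 − MPS = 1 − 0.465 = 0.535.
Expenditure multiplier = 1/(1 − c + m) = 1/(1 − 0.535 + 0.43) = 1/0.895 ≈ 1.117.
ΔG contributes k·ΔG = (+$275 billion) / 0.895 ≈ +$307.3 billion.
ΔT of +$275 billion changes first-round spending by −c·ΔT = −$147.125 billion, contributing k·(−c·ΔT) = (−$147.125 billion) / 0.895 ≈ −$164.4 billion.
Net ΔY = k(ΔG − c·ΔT) = (+$127.875 billion) / 0.895 ≈ +$142.9 billion.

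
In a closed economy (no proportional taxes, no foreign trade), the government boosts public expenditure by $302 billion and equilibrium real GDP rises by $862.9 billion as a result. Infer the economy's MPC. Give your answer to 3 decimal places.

0.650

Implied spending multiplier k = ΔY/ΔG = 862.9/302 ≈ 2.8573.
Since k = 1/(1 − MPC), MPC = 1 − 1/k = 1 − ΔG/ΔY = 1 − 302/862.9 ≈ 0.650.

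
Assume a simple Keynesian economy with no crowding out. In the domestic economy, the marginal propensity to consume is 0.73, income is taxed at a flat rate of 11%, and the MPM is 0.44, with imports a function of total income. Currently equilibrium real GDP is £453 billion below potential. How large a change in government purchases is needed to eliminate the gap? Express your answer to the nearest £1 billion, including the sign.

Spending multiplier = 1/(1 − c(1−t) + m) = 1/(1 − 0.73×0.89 + 0.44) = 1/0.7903 ≈ 1.265.
Need ΔY = +£453 billion, so ΔG = ΔY/k = (+£453 billion) × 0.7903 ≈ +£358 billion.
The government should increase government purchases by £358 billion.

+£358 billion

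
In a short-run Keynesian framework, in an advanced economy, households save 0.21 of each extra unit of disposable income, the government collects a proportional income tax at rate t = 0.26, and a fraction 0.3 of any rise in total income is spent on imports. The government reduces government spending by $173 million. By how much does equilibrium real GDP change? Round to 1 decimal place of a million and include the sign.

−$241.8 million

MPC = 1 − MPS = 1 − 0.21 = 0.79.
Government-spending multiplier = 1/(1 − c(1−t) + m) = 1/(1 − 0.79×0.74 + 0.3) = 1/0.7154 ≈ 1.398.
ΔY = k × ΔG = (−$173 million) / 0.7154 ≈ −$241.8 million.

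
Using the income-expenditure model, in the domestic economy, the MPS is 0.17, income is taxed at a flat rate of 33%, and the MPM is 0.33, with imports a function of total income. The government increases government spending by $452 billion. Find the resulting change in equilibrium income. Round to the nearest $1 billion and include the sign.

+$584 billion

MPC = 1 − MPS = 1 − 0.17 = 0.83.
Expenditure multiplier = 1/(1 − c(1−t) + m) = 1/(1 − 0.83×0.67 + 0.33) = 1/0.7739 ≈ 1.292.
ΔY = k × ΔG = (+$452 billion) / 0.7739 ≈ +$584 billion.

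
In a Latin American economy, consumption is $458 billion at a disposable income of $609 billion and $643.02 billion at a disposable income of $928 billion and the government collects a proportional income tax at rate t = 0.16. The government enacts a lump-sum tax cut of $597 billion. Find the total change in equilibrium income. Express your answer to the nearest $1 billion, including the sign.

MPC = ΔC/ΔYd = (643.02 − 458)/(928 − 609) = 185.02/319 = 0.58.
A lump-sum tax change of −$597 billion shifts disposable income by +$597 billion; first-round consumption changes by −c × ΔT = −0.58 × (−$597 billion) = +$346.26 billion.
Expenditure multiplier = 1/(1 − c(1−t)) = 1/(1 − 0.58×0.84) = 1/0.5128 ≈ 1.95.
The tax multiplier is −c × k ≈ −1.131, so ΔY = k × (−c·ΔT) = (+$346.26 billion) / 0.5128 ≈ +$675 billion.

+$675 billion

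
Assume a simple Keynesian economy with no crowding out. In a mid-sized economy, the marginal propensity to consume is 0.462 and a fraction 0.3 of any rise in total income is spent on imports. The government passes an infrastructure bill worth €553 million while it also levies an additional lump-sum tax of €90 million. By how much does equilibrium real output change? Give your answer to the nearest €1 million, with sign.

+€610 million

Expenditure multiplier = 1/(1 − c + m) = 1/(1 − 0.462 + 0.3) = 1/0.838 ≈ 1.193.
ΔG contributes k·ΔG = (+€553 million) / 0.838 ≈ +€659.9 million.
ΔT of +€90 million changes first-round spending by −c·ΔT = −€41.58 million, contributing k·(−c·ΔT) = (−€41.58 million) / 0.838 ≈ −€49.6 million.
Net ΔY = k(ΔG − c·ΔT) = (+€511.42 million) / 0.838 ≈ +€610 million.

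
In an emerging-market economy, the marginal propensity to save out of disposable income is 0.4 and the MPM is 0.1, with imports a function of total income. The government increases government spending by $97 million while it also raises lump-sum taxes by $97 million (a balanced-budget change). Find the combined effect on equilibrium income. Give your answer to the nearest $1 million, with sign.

MPC = 1 − MPS = 1 − 0.4 = 0.6.
Expenditure multiplier = 1/(1 − c + m) = 1/(1 − 0.6 + 0.1) = 1/0.5 = 2.
ΔG contributes k·ΔG = (+$97 million) / 0.5 = +$194 million.
ΔT of +$97 million changes first-round spending by −c·ΔT = −$58.2 million, contributing k·(−c·ΔT) = (−$58.2 million) / 0.5 = −$116.4 million.
Net ΔY = k(ΔG − c·ΔT) = (+$38.8 million) / 0.5 ≈ +$78 million.

+$78 million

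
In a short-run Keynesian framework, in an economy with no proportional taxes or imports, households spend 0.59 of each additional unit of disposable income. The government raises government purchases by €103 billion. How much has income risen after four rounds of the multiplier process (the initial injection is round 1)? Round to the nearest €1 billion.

Round 1 adds ΔG = €103 billion; each later round is MPC = 0.59 times the previous.
After 4 rounds: 103 + 60.77 + 35.8543 + 21.154037 = ΔG·(1 − c^4)/(1 − c) = 103 × (1 − 0.12117361)/0.41 ≈ €221 billion.

€221 billion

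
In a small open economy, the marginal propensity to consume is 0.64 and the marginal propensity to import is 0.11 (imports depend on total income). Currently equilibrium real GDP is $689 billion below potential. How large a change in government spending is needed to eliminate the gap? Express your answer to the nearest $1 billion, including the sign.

Spending multiplier = 1/(1 − c + m) = 1/(1 − 0.64 + 0.11) = 1/0.47 ≈ 2.128.
Need ΔY = +$689 billion, so ΔG = ΔY/k = (+$689 billion) × 0.47 ≈ +$324 billion.
The government should increase government spending by $324 billion.

+$324 billion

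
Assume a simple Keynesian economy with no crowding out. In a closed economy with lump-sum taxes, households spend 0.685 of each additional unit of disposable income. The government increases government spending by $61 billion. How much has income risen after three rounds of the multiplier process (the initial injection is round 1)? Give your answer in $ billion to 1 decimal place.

$131.4 billion

Round 1 adds ΔG = $61 billion; each later round is MPC = 0.685 times the previous.
After 3 rounds: 61 + 41.785 + 28.622725 = ΔG·(1 − c^3)/(1 − c) = 61 × (1 − 0.321419125)/0.315 ≈ $131.4 billion.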